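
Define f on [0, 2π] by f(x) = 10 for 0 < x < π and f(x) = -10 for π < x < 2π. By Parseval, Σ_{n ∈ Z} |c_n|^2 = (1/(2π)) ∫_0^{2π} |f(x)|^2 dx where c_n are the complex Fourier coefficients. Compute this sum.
Σ |c_n|^2 = 100

Parseval equates the L^2 energy of f (normalised by 1/(2π)) with the ℓ^2 sum of its Fourier coefficients: (1/(2π)) ∫_0^{2π} |f|^2 = Σ |c_n|^2.
Compute the left side: (1/(2π)) [∫_0^π 10^2 dx + ∫_π^{2π} (-10)^2 dx] = (1/(2π)) · (100π + 100π) = (100 + 100)/2 = 100.
So Σ_{n ∈ Z} |c_n|^2 = 100.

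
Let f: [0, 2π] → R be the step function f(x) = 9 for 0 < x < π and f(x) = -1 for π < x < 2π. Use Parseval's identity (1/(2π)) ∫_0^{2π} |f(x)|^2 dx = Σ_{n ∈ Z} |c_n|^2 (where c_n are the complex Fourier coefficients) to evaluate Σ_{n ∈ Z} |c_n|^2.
Σ |c_n|^2 = 41

Parseval equates the L^2 energy of f (normalised by 1/(2π)) with the ℓ^2 sum of its Fourier coefficients: (1/(2π)) ∫_0^{2π} |f|^2 = Σ |c_n|^2.
Compute the left side: (1/(2π)) [∫_0^π 9^2 dx + ∫_π^{2π} (-1)^2 dx] = (1/(2π)) · (81π + 1π) = (81 + 1)/2 = 41.
So Σ_{n ∈ Z} |c_n|^2 = 41.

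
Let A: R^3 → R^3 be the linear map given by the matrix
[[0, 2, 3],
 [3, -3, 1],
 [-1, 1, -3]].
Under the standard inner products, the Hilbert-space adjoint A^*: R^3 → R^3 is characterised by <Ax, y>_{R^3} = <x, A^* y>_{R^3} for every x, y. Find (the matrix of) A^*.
A^* = A^T =
[[0, 3, -1],
 [2, -3, 1],
 [3, 1, -3]]

For real matrices with standard dot products, the defining identity <Ax, y> = <x, A^* y> gives (Ax)^T y = x^T (A^*) y, i.e. x^T A^T y = x^T (A^*) y. Since this holds for all x, y, we must have A^* = A^T. Therefore
A^* =
[[0, 3, -1],
 [2, -3, 1],
 [3, 1, -3]].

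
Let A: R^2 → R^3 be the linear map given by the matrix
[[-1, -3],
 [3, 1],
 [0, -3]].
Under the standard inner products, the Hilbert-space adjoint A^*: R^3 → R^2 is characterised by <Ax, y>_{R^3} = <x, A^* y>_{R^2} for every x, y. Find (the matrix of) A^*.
A^* = A^T =
[[-1, 3, 0],
 [-3, 1, -3]]

For real matrices with standard dot products, the defining identity <Ax, y> = <x, A^* y> gives (Ax)^T y = x^T (A^*) y, i.e. x^T A^T y = x^T (A^*) y. Since this holds for all x, y, we must have A^* = A^T. Therefore
A^* =
[[-1, 3, 0],
 [-3, 1, -3]].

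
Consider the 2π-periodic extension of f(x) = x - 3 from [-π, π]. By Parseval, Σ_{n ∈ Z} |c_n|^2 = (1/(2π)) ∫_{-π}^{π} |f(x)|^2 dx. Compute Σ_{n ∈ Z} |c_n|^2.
Σ |c_n|^2 = π^2/3 + 9

Expand and integrate term by term over [-π, π]:
  ∫ (x)^2 dx = 1·(2π^3/3); ∫ 2·1·(-3)·x dx = 0 (odd integrand); ∫ (-3)^2 dx = 9·2π.
So (1/(2π)) ∫_{-π}^{π} (x - 3)^2 dx = 1π^2/3 + 9 = π^2/3 + 9.
Parseval ⇒ Σ |c_n|^2 = π^2/3 + 9.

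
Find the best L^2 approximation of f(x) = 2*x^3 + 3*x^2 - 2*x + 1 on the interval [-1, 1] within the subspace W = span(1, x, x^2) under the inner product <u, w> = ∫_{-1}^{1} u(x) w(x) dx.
g(x) = 3*x^2 - 4*x/5 + 1

The best approximation g ∈ W is the orthogonal projection of f onto W. Writing g = a_0 + a_1 x + a_2 x^2, the coefficients solve the normal equations G · a = b where
  G_{ij} = <φ_i, φ_j> and b_i = <f, φ_i>, with φ_0 = 1, φ_1 = x, φ_2 = x^2.
G =
  [2, 0, 2/3]
  [0, 2/3, 0]
  [2/3, 0, 2/5],
b = (4, -8/15, 28/15).
Solving gives a_0 = 1, a_1 = -4/5, a_2 = 3, so
  g(x) = 3*x^2 - 4*x/5 + 1.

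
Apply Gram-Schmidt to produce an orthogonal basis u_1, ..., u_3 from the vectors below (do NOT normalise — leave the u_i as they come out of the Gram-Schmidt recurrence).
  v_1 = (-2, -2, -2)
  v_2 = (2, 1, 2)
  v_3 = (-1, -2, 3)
Orthogonal basis:
  u_1 = (-2, -2, -2)
  u_2 = (1/3, -2/3, 1/3)
  u_3 = (-2, 0, 2)

Apply the Gram-Schmidt recurrence
  u_1 = v_1
  u_i = v_i − Σ_{j<i} ((v_i · u_j) / (u_j · u_j)) · u_j.

Step by step this gives:
  u_1 = (-2, -2, -2)
  u_2 = (1/3, -2/3, 1/3)
  u_3 = (-2, 0, 2)

Orthogonality check:
  u_2 · u_1 = 0 (should be 0)
  u_3 · u_1 = 0 (should be 0)
  u_3 · u_2 = 0 (should be 0)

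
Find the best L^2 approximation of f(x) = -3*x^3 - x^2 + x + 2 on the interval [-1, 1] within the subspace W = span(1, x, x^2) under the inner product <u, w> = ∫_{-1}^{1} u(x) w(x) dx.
g(x) = -x^2 - 4*x/5 + 2

The best approximation g ∈ W is the orthogonal projection of f onto W. Writing g = a_0 + a_1 x + a_2 x^2, the coefficients solve the normal equations G · a = b where
  G_{ij} = <φ_i, φ_j> and b_i = <f, φ_i>, with φ_0 = 1, φ_1 = x, φ_2 = x^2.
G =
  [2, 0, 2/3]
  [0, 2/3, 0]
  [2/3, 0, 2/5],
b = (10/3, -8/15, 14/15).
Solving gives a_0 = 2, a_1 = -4/5, a_2 = -1, so
  g(x) = -x^2 - 4*x/5 + 2.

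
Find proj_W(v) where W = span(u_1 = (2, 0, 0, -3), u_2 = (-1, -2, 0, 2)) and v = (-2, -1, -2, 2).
proj_W(v) = (-76/53, -48/53, 0, 126/53)

Set up U = [u_1 | ... | u_2] ∈ R^(4×2). The projector onto W = col(U) is P = U (U^T U)^(-1) U^T.
Compute U^T U =
  [13, -8]
  [-8, 9],
and U^T v = (-10, 8).
Solve U^T U · c = U^T v for the coefficients: c = (-26/53, 24/53). The projection is proj_W(v) = U c.
Check: (v - proj_W(v)) · u_1 = 0  (should be 0).
Check: (v - proj_W(v)) · u_2 = 0  (should be 0).
Result: proj_W(v) = (-76/53, -48/53, 0, 126/53).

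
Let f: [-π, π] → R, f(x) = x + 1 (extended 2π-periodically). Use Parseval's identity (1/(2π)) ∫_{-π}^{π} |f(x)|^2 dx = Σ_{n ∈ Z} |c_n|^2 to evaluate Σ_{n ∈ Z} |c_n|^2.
Σ |c_n|^2 = π^2/3 + 1

Expand and integrate term by term over [-π, π]:
  ∫ (x)^2 dx = 1·(2π^3/3); ∫ 2·1·(1)·x dx = 0 (odd integrand); ∫ 1^2 dx = 1·2π.
So (1/(2π)) ∫_{-π}^{π} (x + 1)^2 dx = 1π^2/3 + 1 = π^2/3 + 1.
Parseval ⇒ Σ |c_n|^2 = π^2/3 + 1.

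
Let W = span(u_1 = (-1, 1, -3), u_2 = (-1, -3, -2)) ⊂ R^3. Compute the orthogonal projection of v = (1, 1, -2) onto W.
proj_W(v) = (-10/23, 26/23, -34/23)

Set up U = [u_1 | ... | u_2] ∈ R^(3×2). The projector onto W = col(U) is P = U (U^T U)^(-1) U^T.
Compute U^T U =
  [11, 4]
  [4, 14],
and U^T v = (6, 0).
Solve U^T U · c = U^T v for the coefficients: c = (14/23, -4/23). The projection is proj_W(v) = U c.
Check: (v - proj_W(v)) · u_1 = 0  (should be 0).
Check: (v - proj_W(v)) · u_2 = 0  (should be 0).
Result: proj_W(v) = (-10/23, 26/23, -34/23).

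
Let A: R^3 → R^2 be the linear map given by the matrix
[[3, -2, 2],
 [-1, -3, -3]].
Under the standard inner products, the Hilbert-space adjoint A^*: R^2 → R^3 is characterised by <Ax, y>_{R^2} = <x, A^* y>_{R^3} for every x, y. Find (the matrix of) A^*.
A^* = A^T =
[[3, -1],
 [-2, -3],
 [2, -3]]

For real matrices with standard dot products, the defining identity <Ax, y> = <x, A^* y> gives (Ax)^T y = x^T (A^*) y, i.e. x^T A^T y = x^T (A^*) y. Since this holds for all x, y, we must have A^* = A^T. Therefore
A^* =
[[3, -1],
 [-2, -3],
 [2, -3]].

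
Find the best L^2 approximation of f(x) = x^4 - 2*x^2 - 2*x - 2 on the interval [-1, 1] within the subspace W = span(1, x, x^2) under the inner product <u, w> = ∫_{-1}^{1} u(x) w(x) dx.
g(x) = -8*x^2/7 - 2*x - 73/35

The best approximation g ∈ W is the orthogonal projection of f onto W. Writing g = a_0 + a_1 x + a_2 x^2, the coefficients solve the normal equations G · a = b where
  G_{ij} = <φ_i, φ_j> and b_i = <f, φ_i>, with φ_0 = 1, φ_1 = x, φ_2 = x^2.
G =
  [2, 0, 2/3]
  [0, 2/3, 0]
  [2/3, 0, 2/5],
b = (-74/15, -4/3, -194/105).
Solving gives a_0 = -73/35, a_1 = -2, a_2 = -8/7, so
  g(x) = -8*x^2/7 - 2*x - 73/35.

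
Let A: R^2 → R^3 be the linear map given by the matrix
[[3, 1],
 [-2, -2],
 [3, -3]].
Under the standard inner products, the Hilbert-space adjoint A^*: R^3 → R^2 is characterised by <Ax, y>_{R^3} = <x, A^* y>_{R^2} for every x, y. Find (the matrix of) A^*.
A^* = A^T =
[[3, -2, 3],
 [1, -2, -3]]

For real matrices with standard dot products, the defining identity <Ax, y> = <x, A^* y> gives (Ax)^T y = x^T (A^*) y, i.e. x^T A^T y = x^T (A^*) y. Since this holds for all x, y, we must have A^* = A^T. Therefore
A^* =
[[3, -2, 3],
 [1, -2, -3]].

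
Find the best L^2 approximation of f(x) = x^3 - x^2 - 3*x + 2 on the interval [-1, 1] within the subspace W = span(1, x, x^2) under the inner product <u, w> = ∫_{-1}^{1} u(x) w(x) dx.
g(x) = -x^2 - 12*x/5 + 2

The best approximation g ∈ W is the orthogonal projection of f onto W. Writing g = a_0 + a_1 x + a_2 x^2, the coefficients solve the normal equations G · a = b where
  G_{ij} = <φ_i, φ_j> and b_i = <f, φ_i>, with φ_0 = 1, φ_1 = x, φ_2 = x^2.
G =
  [2, 0, 2/3]
  [0, 2/3, 0]
  [2/3, 0, 2/5],
b = (10/3, -8/5, 14/15).
Solving gives a_0 = 2, a_1 = -12/5, a_2 = -1, so
  g(x) = -x^2 - 12*x/5 + 2.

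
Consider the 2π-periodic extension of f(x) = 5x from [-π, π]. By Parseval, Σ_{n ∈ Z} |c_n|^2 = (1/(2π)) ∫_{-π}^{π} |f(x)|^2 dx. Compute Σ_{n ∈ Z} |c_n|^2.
Σ |c_n|^2 = 25π^2/3

Expand and integrate term by term over [-π, π]:
  ∫ (5x)^2 dx = 25·(2π^3/3); ∫ 2·5·(0)·x dx = 0 (odd integrand); ∫ 0^2 dx = 0·2π.
So (1/(2π)) ∫_{-π}^{π} (5x)^2 dx = 25π^2/3 + 0 = 25π^2/3.
Parseval ⇒ Σ |c_n|^2 = 25π^2/3.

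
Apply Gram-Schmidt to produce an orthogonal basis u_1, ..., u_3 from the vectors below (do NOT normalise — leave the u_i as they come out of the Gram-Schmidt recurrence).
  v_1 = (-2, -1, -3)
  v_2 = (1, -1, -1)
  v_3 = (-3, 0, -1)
Orthogonal basis:
  u_1 = (-2, -1, -3)
  u_2 = (9/7, -6/7, -4/7)
  u_3 = (-3/19, -15/38, 9/38)

Apply the Gram-Schmidt recurrence
  u_1 = v_1
  u_i = v_i − Σ_{j<i} ((v_i · u_j) / (u_j · u_j)) · u_j.

Step by step this gives:
  u_1 = (-2, -1, -3)
  u_2 = (9/7, -6/7, -4/7)
  u_3 = (-3/19, -15/38, 9/38)

Orthogonality check:
  u_2 · u_1 = 0 (should be 0)
  u_3 · u_1 = 0 (should be 0)
  u_3 · u_2 = 0 (should be 0)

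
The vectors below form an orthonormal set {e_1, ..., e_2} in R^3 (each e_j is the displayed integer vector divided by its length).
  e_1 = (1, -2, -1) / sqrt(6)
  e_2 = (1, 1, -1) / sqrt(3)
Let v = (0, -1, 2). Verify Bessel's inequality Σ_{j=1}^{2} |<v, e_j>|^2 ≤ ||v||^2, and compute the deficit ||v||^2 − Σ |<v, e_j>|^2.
Σ |<v, e_j>|^2 = 3; ||v||^2 = 5; deficit = 2

Write each e_j = u_j / sqrt(<u_j, u_j>) where u_j is the displayed integer vector. Then <v, e_j> = <v, u_j> / sqrt(<u_j, u_j>), so |<v, e_j>|^2 = <v, u_j>^2 / <u_j, u_j>.
Coefficients: <v, e_1> = 0/sqrt(6), <v, e_2> = -3/sqrt(3).
Square and sum: Σ |<v, e_j>|^2 = 3.
Compute ||v||^2 = v·v = 5.
Deficit = 5 − 3 = 2 ≥ 0, confirming Bessel's inequality. (The deficit equals ||v − Σ <v,e_j> e_j||^2, the squared distance from v to span{e_j}.)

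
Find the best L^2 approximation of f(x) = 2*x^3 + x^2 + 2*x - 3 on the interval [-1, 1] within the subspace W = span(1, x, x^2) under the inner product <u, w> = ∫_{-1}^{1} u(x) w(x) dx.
g(x) = x^2 + 16*x/5 - 3

The best approximation g ∈ W is the orthogonal projection of f onto W. Writing g = a_0 + a_1 x + a_2 x^2, the coefficients solve the normal equations G · a = b where
  G_{ij} = <φ_i, φ_j> and b_i = <f, φ_i>, with φ_0 = 1, φ_1 = x, φ_2 = x^2.
G =
  [2, 0, 2/3]
  [0, 2/3, 0]
  [2/3, 0, 2/5],
b = (-16/3, 32/15, -8/5).
Solving gives a_0 = -3, a_1 = 16/5, a_2 = 1, so
  g(x) = x^2 + 16*x/5 - 3.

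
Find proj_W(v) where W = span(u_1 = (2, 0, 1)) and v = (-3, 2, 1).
proj_W(v) = (-2, 0, -1)

Set up U = [u_1 | ... | u_1] ∈ R^(3×1). The projector onto W = col(U) is P = U (U^T U)^(-1) U^T.
Compute U^T U =
  [5],
and U^T v = (-5).
Solve U^T U · c = U^T v for the coefficients: c = (-1). The projection is proj_W(v) = U c.
Check: (v - proj_W(v)) · u_1 = 0  (should be 0).
Result: proj_W(v) = (-2, 0, -1).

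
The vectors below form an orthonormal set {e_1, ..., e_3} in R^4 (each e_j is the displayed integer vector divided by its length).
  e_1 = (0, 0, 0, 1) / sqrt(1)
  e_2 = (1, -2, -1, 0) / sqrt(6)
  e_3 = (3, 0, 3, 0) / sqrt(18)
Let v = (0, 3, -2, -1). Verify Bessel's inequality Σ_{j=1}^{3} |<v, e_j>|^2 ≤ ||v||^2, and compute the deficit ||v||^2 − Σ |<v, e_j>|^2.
Σ |<v, e_j>|^2 = 17/3; ||v||^2 = 14; deficit = 25/3

Write each e_j = u_j / sqrt(<u_j, u_j>) where u_j is the displayed integer vector. Then <v, e_j> = <v, u_j> / sqrt(<u_j, u_j>), so |<v, e_j>|^2 = <v, u_j>^2 / <u_j, u_j>.
Coefficients: <v, e_1> = -1/sqrt(1), <v, e_2> = -4/sqrt(6), <v, e_3> = -6/sqrt(18).
Square and sum: Σ |<v, e_j>|^2 = 17/3.
Compute ||v||^2 = v·v = 14.
Deficit = 14 − 17/3 = 25/3 ≥ 0, confirming Bessel's inequality. (The deficit equals ||v − Σ <v,e_j> e_j||^2, the squared distance from v to span{e_j}.)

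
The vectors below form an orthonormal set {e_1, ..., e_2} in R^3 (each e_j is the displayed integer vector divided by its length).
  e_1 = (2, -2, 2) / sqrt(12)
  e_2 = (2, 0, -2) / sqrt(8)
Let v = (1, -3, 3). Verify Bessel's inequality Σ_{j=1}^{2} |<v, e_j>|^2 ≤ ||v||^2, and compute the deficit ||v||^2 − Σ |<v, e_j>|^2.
Σ |<v, e_j>|^2 = 55/3; ||v||^2 = 19; deficit = 2/3

Write each e_j = u_j / sqrt(<u_j, u_j>) where u_j is the displayed integer vector. Then <v, e_j> = <v, u_j> / sqrt(<u_j, u_j>), so |<v, e_j>|^2 = <v, u_j>^2 / <u_j, u_j>.
Coefficients: <v, e_1> = 14/sqrt(12), <v, e_2> = -4/sqrt(8).
Square and sum: Σ |<v, e_j>|^2 = 55/3.
Compute ||v||^2 = v·v = 19.
Deficit = 19 − 55/3 = 2/3 ≥ 0, confirming Bessel's inequality. (The deficit equals ||v − Σ <v,e_j> e_j||^2, the squared distance from v to span{e_j}.)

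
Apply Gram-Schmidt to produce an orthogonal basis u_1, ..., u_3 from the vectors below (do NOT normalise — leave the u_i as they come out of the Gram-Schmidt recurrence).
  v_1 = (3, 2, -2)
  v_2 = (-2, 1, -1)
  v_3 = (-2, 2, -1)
Orthogonal basis:
  u_1 = (3, 2, -2)
  u_2 = (-28/17, 21/17, -21/17)
  u_3 = (0, 1/2, 1/2)

Apply the Gram-Schmidt recurrence
  u_1 = v_1
  u_i = v_i − Σ_{j<i} ((v_i · u_j) / (u_j · u_j)) · u_j.

Step by step this gives:
  u_1 = (3, 2, -2)
  u_2 = (-28/17, 21/17, -21/17)
  u_3 = (0, 1/2, 1/2)

Orthogonality check:
  u_2 · u_1 = 0 (should be 0)
  u_3 · u_1 = 0 (should be 0)
  u_3 · u_2 = 0 (should be 0)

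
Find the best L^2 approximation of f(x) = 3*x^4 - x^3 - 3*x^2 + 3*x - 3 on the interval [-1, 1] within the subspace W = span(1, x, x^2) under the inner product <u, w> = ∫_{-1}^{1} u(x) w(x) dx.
g(x) = -3*x^2/7 + 12*x/5 - 114/35

The best approximation g ∈ W is the orthogonal projection of f onto W. Writing g = a_0 + a_1 x + a_2 x^2, the coefficients solve the normal equations G · a = b where
  G_{ij} = <φ_i, φ_j> and b_i = <f, φ_i>, with φ_0 = 1, φ_1 = x, φ_2 = x^2.
G =
  [2, 0, 2/3]
  [0, 2/3, 0]
  [2/3, 0, 2/5],
b = (-34/5, 8/5, -82/35).
Solving gives a_0 = -114/35, a_1 = 12/5, a_2 = -3/7, so
  g(x) = -3*x^2/7 + 12*x/5 - 114/35.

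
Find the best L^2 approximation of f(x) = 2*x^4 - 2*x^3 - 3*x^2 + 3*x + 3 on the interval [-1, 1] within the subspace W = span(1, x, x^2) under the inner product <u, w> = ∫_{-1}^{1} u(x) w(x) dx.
g(x) = -9*x^2/7 + 9*x/5 + 99/35

The best approximation g ∈ W is the orthogonal projection of f onto W. Writing g = a_0 + a_1 x + a_2 x^2, the coefficients solve the normal equations G · a = b where
  G_{ij} = <φ_i, φ_j> and b_i = <f, φ_i>, with φ_0 = 1, φ_1 = x, φ_2 = x^2.
G =
  [2, 0, 2/3]
  [0, 2/3, 0]
  [2/3, 0, 2/5],
b = (24/5, 6/5, 48/35).
Solving gives a_0 = 99/35, a_1 = 9/5, a_2 = -9/7, so
  g(x) = -9*x^2/7 + 9*x/5 + 99/35.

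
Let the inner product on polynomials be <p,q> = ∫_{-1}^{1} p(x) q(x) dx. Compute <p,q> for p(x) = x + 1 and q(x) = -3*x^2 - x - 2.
<p,q> = -20/3

Expand the product: p(x)·q(x) = -3*x^3 - 4*x^2 - 3*x - 2.
∫_{-1}^{1} of each monomial x^k gives [2/(k+1) if k even, 0 if k odd]. Integrating term-by-term (or equivalently evaluating the antiderivative F(x) = -3*x^4/4 - 4*x^3/3 - 3*x^2/2 - 2*x at the endpoints):
  F(1) − F(−1) = -67/12 − (13/12) = -20/3.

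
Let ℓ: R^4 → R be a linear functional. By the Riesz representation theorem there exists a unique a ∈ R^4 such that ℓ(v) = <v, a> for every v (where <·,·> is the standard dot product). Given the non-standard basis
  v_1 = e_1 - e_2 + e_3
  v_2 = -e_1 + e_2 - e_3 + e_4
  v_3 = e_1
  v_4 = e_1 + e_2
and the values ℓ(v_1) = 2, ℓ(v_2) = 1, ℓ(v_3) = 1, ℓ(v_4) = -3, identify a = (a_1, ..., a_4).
a = (1, -4, -3, 3)

Write a = (a_1, ..., a_4) in the standard basis. For each basis vector v_i, ℓ(v_i) = <v_i, a> is a linear equation in the a_j's. Collect the n equations into a matrix system V a = ℓ, where row i of V is v_i (expressed in the standard basis). Since V is invertible (lower-triangular with 1s on the diagonal, up to permutation), solve by back-substitution:
  V =
[[1, -1, 1, 0],
 [-1, 1, -1, 1],
 [1, 0, 0, 0],
 [1, 1, 0, 0]]
  V a = (2, 1, 1, -3)
Solving gives a = (1, -4, -3, 3).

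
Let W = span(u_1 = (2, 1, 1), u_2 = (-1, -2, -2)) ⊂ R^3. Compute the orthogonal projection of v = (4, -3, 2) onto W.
proj_W(v) = (4, -1/2, -1/2)

Set up U = [u_1 | ... | u_2] ∈ R^(3×2). The projector onto W = col(U) is P = U (U^T U)^(-1) U^T.
Compute U^T U =
  [6, -6]
  [-6, 9],
and U^T v = (7, -2).
Solve U^T U · c = U^T v for the coefficients: c = (17/6, 5/3). The projection is proj_W(v) = U c.
Check: (v - proj_W(v)) · u_1 = 0  (should be 0).
Check: (v - proj_W(v)) · u_2 = 0  (should be 0).
Result: proj_W(v) = (4, -1/2, -1/2).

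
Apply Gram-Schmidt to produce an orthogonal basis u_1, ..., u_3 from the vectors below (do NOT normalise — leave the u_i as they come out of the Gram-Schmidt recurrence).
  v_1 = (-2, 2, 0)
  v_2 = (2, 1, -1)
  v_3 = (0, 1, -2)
Orthogonal basis:
  u_1 = (-2, 2, 0)
  u_2 = (3/2, 3/2, -1)
  u_3 = (-5/11, -5/11, -15/11)

Apply the Gram-Schmidt recurrence
  u_1 = v_1
  u_i = v_i − Σ_{j<i} ((v_i · u_j) / (u_j · u_j)) · u_j.

Step by step this gives:
  u_1 = (-2, 2, 0)
  u_2 = (3/2, 3/2, -1)
  u_3 = (-5/11, -5/11, -15/11)

Orthogonality check:
  u_2 · u_1 = 0 (should be 0)
  u_3 · u_1 = 0 (should be 0)
  u_3 · u_2 = 0 (should be 0)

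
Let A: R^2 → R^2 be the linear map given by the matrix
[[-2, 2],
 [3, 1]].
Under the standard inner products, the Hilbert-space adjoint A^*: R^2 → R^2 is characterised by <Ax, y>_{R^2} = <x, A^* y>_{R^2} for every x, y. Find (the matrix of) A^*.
A^* = A^T =
[[-2, 3],
 [2, 1]]

For real matrices with standard dot products, the defining identity <Ax, y> = <x, A^* y> gives (Ax)^T y = x^T (A^*) y, i.e. x^T A^T y = x^T (A^*) y. Since this holds for all x, y, we must have A^* = A^T. Therefore
A^* =
[[-2, 3],
 [2, 1]].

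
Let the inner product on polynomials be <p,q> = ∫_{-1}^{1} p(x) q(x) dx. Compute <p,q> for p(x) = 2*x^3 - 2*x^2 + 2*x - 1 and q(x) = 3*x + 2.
<p,q> = -4/15

Expand the product: p(x)·q(x) = 6*x^4 - 2*x^3 + 2*x^2 + x - 2.
∫_{-1}^{1} of each monomial x^k gives [2/(k+1) if k even, 0 if k odd]. Integrating term-by-term (or equivalently evaluating the antiderivative F(x) = 6*x^5/5 - x^4/2 + 2*x^3/3 + x^2/2 - 2*x at the endpoints):
  F(1) − F(−1) = -2/15 − (2/15) = -4/15.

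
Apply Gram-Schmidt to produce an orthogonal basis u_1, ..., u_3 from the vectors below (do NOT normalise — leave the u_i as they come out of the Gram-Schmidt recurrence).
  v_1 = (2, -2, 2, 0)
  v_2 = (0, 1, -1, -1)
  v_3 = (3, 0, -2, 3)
Orthogonal basis:
  u_1 = (2, -2, 2, 0)
  u_2 = (2/3, 1/3, -1/3, -1)
  u_3 = (14/5, 2/5, -12/5, 14/5)

Apply the Gram-Schmidt recurrence
  u_1 = v_1
  u_i = v_i − Σ_{j<i} ((v_i · u_j) / (u_j · u_j)) · u_j.

Step by step this gives:
  u_1 = (2, -2, 2, 0)
  u_2 = (2/3, 1/3, -1/3, -1)
  u_3 = (14/5, 2/5, -12/5, 14/5)

Orthogonality check:
  u_2 · u_1 = 0 (should be 0)
  u_3 · u_1 = 0 (should be 0)
  u_3 · u_2 = 0 (should be 0)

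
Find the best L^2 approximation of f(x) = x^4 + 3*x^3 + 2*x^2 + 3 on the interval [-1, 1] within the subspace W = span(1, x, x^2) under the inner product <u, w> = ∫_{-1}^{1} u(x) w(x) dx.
g(x) = 20*x^2/7 + 9*x/5 + 102/35

The best approximation g ∈ W is the orthogonal projection of f onto W. Writing g = a_0 + a_1 x + a_2 x^2, the coefficients solve the normal equations G · a = b where
  G_{ij} = <φ_i, φ_j> and b_i = <f, φ_i>, with φ_0 = 1, φ_1 = x, φ_2 = x^2.
G =
  [2, 0, 2/3]
  [0, 2/3, 0]
  [2/3, 0, 2/5],
b = (116/15, 6/5, 108/35).
Solving gives a_0 = 102/35, a_1 = 9/5, a_2 = 20/7, so
  g(x) = 20*x^2/7 + 9*x/5 + 102/35.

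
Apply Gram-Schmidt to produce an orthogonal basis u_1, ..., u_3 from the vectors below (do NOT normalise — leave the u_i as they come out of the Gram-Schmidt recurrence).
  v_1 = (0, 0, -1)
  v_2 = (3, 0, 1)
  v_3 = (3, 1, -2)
Orthogonal basis:
  u_1 = (0, 0, -1)
  u_2 = (3, 0, 0)
  u_3 = (0, 1, 0)

Apply the Gram-Schmidt recurrence
  u_1 = v_1
  u_i = v_i − Σ_{j<i} ((v_i · u_j) / (u_j · u_j)) · u_j.

Step by step this gives:
  u_1 = (0, 0, -1)
  u_2 = (3, 0, 0)
  u_3 = (0, 1, 0)

Orthogonality check:
  u_2 · u_1 = 0 (should be 0)
  u_3 · u_1 = 0 (should be 0)
  u_3 · u_2 = 0 (should be 0)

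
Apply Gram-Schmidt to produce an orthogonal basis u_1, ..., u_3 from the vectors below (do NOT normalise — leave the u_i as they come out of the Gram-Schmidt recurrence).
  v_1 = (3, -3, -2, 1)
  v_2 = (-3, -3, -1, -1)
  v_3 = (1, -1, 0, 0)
Orthogonal basis:
  u_1 = (3, -3, -2, 1)
  u_2 = (-72/23, -66/23, -21/23, -24/23)
  u_3 = (3/17, -13/51, 26/51, -14/51)

Apply the Gram-Schmidt recurrence
  u_1 = v_1
  u_i = v_i − Σ_{j<i} ((v_i · u_j) / (u_j · u_j)) · u_j.

Step by step this gives:
  u_1 = (3, -3, -2, 1)
  u_2 = (-72/23, -66/23, -21/23, -24/23)
  u_3 = (3/17, -13/51, 26/51, -14/51)

Orthogonality check:
  u_2 · u_1 = 0 (should be 0)
  u_3 · u_1 = 0 (should be 0)
  u_3 · u_2 = 0 (should be 0)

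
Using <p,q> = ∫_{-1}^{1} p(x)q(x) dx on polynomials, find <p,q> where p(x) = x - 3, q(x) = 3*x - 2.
<p,q> = 14

Expand the product: p(x)·q(x) = 3*x^2 - 11*x + 6.
∫_{-1}^{1} of each monomial x^k gives [2/(k+1) if k even, 0 if k odd]. Integrating term-by-term (or equivalently evaluating the antiderivative F(x) = x^3 - 11*x^2/2 + 6*x at the endpoints):
  F(1) − F(−1) = 3/2 − (-25/2) = 14.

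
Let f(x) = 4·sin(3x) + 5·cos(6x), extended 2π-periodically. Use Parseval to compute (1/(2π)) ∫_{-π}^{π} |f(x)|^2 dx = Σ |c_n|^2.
Σ |c_n|^2 = 41/2

Expand |f|^2 and use orthogonality of {sin(nx), cos(mx)} on [-π, π]:
  ∫_{-π}^{π} sin(nx)^2 dx = π, ∫ cos(mx)^2 dx = π, and cross terms integrate to 0.
So ∫_{-π}^{π} f(x)^2 dx = 4^2 · π + 5^2 · π = (16 + 25)π.
Divide by 2π: (16 + 25)/2 = 41/2.
By Parseval, this equals Σ |c_n|^2.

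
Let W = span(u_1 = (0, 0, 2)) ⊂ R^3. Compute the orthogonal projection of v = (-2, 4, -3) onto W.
proj_W(v) = (0, 0, -3)

Set up U = [u_1 | ... | u_1] ∈ R^(3×1). The projector onto W = col(U) is P = U (U^T U)^(-1) U^T.
Compute U^T U =
  [4],
and U^T v = (-6).
Solve U^T U · c = U^T v for the coefficients: c = (-3/2). The projection is proj_W(v) = U c.
Check: (v - proj_W(v)) · u_1 = 0  (should be 0).
Result: proj_W(v) = (0, 0, -3).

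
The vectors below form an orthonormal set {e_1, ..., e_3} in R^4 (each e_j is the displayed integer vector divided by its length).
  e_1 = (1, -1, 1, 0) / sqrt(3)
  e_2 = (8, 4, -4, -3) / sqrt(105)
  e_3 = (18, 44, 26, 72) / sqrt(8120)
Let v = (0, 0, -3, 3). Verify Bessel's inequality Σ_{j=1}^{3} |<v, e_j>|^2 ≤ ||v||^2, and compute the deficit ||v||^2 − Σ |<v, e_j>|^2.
Σ |<v, e_j>|^2 = 315/58; ||v||^2 = 18; deficit = 729/58

Write each e_j = u_j / sqrt(<u_j, u_j>) where u_j is the displayed integer vector. Then <v, e_j> = <v, u_j> / sqrt(<u_j, u_j>), so |<v, e_j>|^2 = <v, u_j>^2 / <u_j, u_j>.
Coefficients: <v, e_1> = -3/sqrt(3), <v, e_2> = 3/sqrt(105), <v, e_3> = 138/sqrt(8120).
Square and sum: Σ |<v, e_j>|^2 = 315/58.
Compute ||v||^2 = v·v = 18.
Deficit = 18 − 315/58 = 729/58 ≥ 0, confirming Bessel's inequality. (The deficit equals ||v − Σ <v,e_j> e_j||^2, the squared distance from v to span{e_j}.)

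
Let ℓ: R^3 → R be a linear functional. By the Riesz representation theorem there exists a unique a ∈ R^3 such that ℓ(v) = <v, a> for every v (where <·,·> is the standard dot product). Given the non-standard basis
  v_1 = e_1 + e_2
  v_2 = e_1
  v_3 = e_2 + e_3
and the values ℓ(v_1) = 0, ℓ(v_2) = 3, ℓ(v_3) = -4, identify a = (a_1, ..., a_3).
a = (3, -3, -1)

Write a = (a_1, ..., a_3) in the standard basis. For each basis vector v_i, ℓ(v_i) = <v_i, a> is a linear equation in the a_j's. Collect the n equations into a matrix system V a = ℓ, where row i of V is v_i (expressed in the standard basis). Since V is invertible (lower-triangular with 1s on the diagonal, up to permutation), solve by back-substitution:
  V =
[[1, 1, 0],
 [1, 0, 0],
 [0, 1, 1]]
  V a = (0, 3, -4)
Solving gives a = (3, -3, -1).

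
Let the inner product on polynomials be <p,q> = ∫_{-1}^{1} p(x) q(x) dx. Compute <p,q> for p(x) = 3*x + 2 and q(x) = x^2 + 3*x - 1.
<p,q> = 10/3

Expand the product: p(x)·q(x) = 3*x^3 + 11*x^2 + 3*x - 2.
∫_{-1}^{1} of each monomial x^k gives [2/(k+1) if k even, 0 if k odd]. Integrating term-by-term (or equivalently evaluating the antiderivative F(x) = 3*x^4/4 + 11*x^3/3 + 3*x^2/2 - 2*x at the endpoints):
  F(1) − F(−1) = 47/12 − (7/12) = 10/3.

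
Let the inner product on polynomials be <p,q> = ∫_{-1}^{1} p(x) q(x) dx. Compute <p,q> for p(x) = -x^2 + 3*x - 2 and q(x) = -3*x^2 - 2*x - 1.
<p,q> = 88/15

Expand the product: p(x)·q(x) = 3*x^4 - 7*x^3 + x^2 + x + 2.
∫_{-1}^{1} of each monomial x^k gives [2/(k+1) if k even, 0 if k odd]. Integrating term-by-term (or equivalently evaluating the antiderivative F(x) = 3*x^5/5 - 7*x^4/4 + x^3/3 + x^2/2 + 2*x at the endpoints):
  F(1) − F(−1) = 101/60 − (-251/60) = 88/15.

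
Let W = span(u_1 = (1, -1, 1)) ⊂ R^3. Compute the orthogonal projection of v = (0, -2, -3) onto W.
proj_W(v) = (-1/3, 1/3, -1/3)

Set up U = [u_1 | ... | u_1] ∈ R^(3×1). The projector onto W = col(U) is P = U (U^T U)^(-1) U^T.
Compute U^T U =
  [3],
and U^T v = (-1).
Solve U^T U · c = U^T v for the coefficients: c = (-1/3). The projection is proj_W(v) = U c.
Check: (v - proj_W(v)) · u_1 = 0  (should be 0).
Result: proj_W(v) = (-1/3, 1/3, -1/3).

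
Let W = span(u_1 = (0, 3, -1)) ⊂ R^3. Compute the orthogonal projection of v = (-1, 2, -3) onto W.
proj_W(v) = (0, 27/10, -9/10)

Set up U = [u_1 | ... | u_1] ∈ R^(3×1). The projector onto W = col(U) is P = U (U^T U)^(-1) U^T.
Compute U^T U =
  [10],
and U^T v = (9).
Solve U^T U · c = U^T v for the coefficients: c = (9/10). The projection is proj_W(v) = U c.
Check: (v - proj_W(v)) · u_1 = 0  (should be 0).
Result: proj_W(v) = (0, 27/10, -9/10).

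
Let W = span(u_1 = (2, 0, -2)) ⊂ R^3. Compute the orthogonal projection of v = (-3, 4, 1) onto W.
proj_W(v) = (-2, 0, 2)

Set up U = [u_1 | ... | u_1] ∈ R^(3×1). The projector onto W = col(U) is P = U (U^T U)^(-1) U^T.
Compute U^T U =
  [8],
and U^T v = (-8).
Solve U^T U · c = U^T v for the coefficients: c = (-1). The projection is proj_W(v) = U c.
Check: (v - proj_W(v)) · u_1 = 0  (should be 0).
Result: proj_W(v) = (-2, 0, 2).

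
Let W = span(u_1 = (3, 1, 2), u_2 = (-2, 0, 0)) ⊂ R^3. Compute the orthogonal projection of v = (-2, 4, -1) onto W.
proj_W(v) = (-2, 2/5, 4/5)

Set up U = [u_1 | ... | u_2] ∈ R^(3×2). The projector onto W = col(U) is P = U (U^T U)^(-1) U^T.
Compute U^T U =
  [14, -6]
  [-6, 4],
and U^T v = (-4, 4).
Solve U^T U · c = U^T v for the coefficients: c = (2/5, 8/5). The projection is proj_W(v) = U c.
Check: (v - proj_W(v)) · u_1 = 0  (should be 0).
Check: (v - proj_W(v)) · u_2 = 0  (should be 0).
Result: proj_W(v) = (-2, 2/5, 4/5).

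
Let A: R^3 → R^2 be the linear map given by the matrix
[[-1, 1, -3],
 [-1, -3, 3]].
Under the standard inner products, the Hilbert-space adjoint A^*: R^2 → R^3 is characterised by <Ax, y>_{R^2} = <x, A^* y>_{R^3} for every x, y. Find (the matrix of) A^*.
A^* = A^T =
[[-1, -1],
 [1, -3],
 [-3, 3]]

For real matrices with standard dot products, the defining identity <Ax, y> = <x, A^* y> gives (Ax)^T y = x^T (A^*) y, i.e. x^T A^T y = x^T (A^*) y. Since this holds for all x, y, we must have A^* = A^T. Therefore
A^* =
[[-1, -1],
 [1, -3],
 [-3, 3]].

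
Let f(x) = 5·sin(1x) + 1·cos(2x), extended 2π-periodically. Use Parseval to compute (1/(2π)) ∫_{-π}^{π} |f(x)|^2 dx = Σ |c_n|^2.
Σ |c_n|^2 = 13

Expand |f|^2 and use orthogonality of {sin(nx), cos(mx)} on [-π, π]:
  ∫_{-π}^{π} sin(nx)^2 dx = π, ∫ cos(mx)^2 dx = π, and cross terms integrate to 0.
So ∫_{-π}^{π} f(x)^2 dx = 5^2 · π + 1^2 · π = (25 + 1)π.
Divide by 2π: (25 + 1)/2 = 13.
By Parseval, this equals Σ |c_n|^2.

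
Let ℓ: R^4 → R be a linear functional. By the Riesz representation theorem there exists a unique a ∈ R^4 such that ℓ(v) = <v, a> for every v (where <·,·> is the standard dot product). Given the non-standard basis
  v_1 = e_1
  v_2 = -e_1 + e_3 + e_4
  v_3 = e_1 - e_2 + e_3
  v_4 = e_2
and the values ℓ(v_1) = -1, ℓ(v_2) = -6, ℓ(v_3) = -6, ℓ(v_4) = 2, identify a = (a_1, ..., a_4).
a = (-1, 2, -3, -4)

Write a = (a_1, ..., a_4) in the standard basis. For each basis vector v_i, ℓ(v_i) = <v_i, a> is a linear equation in the a_j's. Collect the n equations into a matrix system V a = ℓ, where row i of V is v_i (expressed in the standard basis). Since V is invertible (lower-triangular with 1s on the diagonal, up to permutation), solve by back-substitution:
  V =
[[1, 0, 0, 0],
 [-1, 0, 1, 1],
 [1, -1, 1, 0],
 [0, 1, 0, 0]]
  V a = (-1, -6, -6, 2)
Solving gives a = (-1, 2, -3, -4).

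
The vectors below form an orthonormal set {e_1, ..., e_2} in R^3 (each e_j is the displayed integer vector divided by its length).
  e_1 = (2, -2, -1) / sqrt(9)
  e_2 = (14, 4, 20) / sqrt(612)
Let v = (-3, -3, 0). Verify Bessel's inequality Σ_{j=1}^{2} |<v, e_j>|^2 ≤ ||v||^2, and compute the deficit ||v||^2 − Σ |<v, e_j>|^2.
Σ |<v, e_j>|^2 = 81/17; ||v||^2 = 18; deficit = 225/17

Write each e_j = u_j / sqrt(<u_j, u_j>) where u_j is the displayed integer vector. Then <v, e_j> = <v, u_j> / sqrt(<u_j, u_j>), so |<v, e_j>|^2 = <v, u_j>^2 / <u_j, u_j>.
Coefficients: <v, e_1> = 0/sqrt(9), <v, e_2> = -54/sqrt(612).
Square and sum: Σ |<v, e_j>|^2 = 81/17.
Compute ||v||^2 = v·v = 18.
Deficit = 18 − 81/17 = 225/17 ≥ 0, confirming Bessel's inequality. (The deficit equals ||v − Σ <v,e_j> e_j||^2, the squared distance from v to span{e_j}.)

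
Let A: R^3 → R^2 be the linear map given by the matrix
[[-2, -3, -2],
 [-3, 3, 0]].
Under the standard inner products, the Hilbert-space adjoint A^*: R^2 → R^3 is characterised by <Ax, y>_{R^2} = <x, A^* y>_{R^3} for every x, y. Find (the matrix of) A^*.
A^* = A^T =
[[-2, -3],
 [-3, 3],
 [-2, 0]]

For real matrices with standard dot products, the defining identity <Ax, y> = <x, A^* y> gives (Ax)^T y = x^T (A^*) y, i.e. x^T A^T y = x^T (A^*) y. Since this holds for all x, y, we must have A^* = A^T. Therefore
A^* =
[[-2, -3],
 [-3, 3],
 [-2, 0]].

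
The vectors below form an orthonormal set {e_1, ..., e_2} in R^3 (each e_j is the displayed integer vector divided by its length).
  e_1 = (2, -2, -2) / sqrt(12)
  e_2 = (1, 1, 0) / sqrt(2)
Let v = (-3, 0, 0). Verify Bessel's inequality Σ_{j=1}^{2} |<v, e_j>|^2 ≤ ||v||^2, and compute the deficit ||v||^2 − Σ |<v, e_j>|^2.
Σ |<v, e_j>|^2 = 15/2; ||v||^2 = 9; deficit = 3/2

Write each e_j = u_j / sqrt(<u_j, u_j>) where u_j is the displayed integer vector. Then <v, e_j> = <v, u_j> / sqrt(<u_j, u_j>), so |<v, e_j>|^2 = <v, u_j>^2 / <u_j, u_j>.
Coefficients: <v, e_1> = -6/sqrt(12), <v, e_2> = -3/sqrt(2).
Square and sum: Σ |<v, e_j>|^2 = 15/2.
Compute ||v||^2 = v·v = 9.
Deficit = 9 − 15/2 = 3/2 ≥ 0, confirming Bessel's inequality. (The deficit equals ||v − Σ <v,e_j> e_j||^2, the squared distance from v to span{e_j}.)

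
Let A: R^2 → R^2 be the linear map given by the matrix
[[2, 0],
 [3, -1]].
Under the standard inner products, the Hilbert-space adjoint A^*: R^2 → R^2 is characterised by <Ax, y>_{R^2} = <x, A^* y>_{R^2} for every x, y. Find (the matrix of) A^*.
A^* = A^T =
[[2, 3],
 [0, -1]]

For real matrices with standard dot products, the defining identity <Ax, y> = <x, A^* y> gives (Ax)^T y = x^T (A^*) y, i.e. x^T A^T y = x^T (A^*) y. Since this holds for all x, y, we must have A^* = A^T. Therefore
A^* =
[[2, 3],
 [0, -1]].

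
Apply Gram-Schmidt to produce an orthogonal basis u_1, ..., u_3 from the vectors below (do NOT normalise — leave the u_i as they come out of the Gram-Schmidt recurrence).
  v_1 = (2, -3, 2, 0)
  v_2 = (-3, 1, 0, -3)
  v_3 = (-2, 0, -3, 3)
Orthogonal basis:
  u_1 = (2, -3, 2, 0)
  u_2 = (-33/17, -10/17, 18/17, -3)
  u_3 = (-43/22, -255/121, -146/121, 303/242)

Apply the Gram-Schmidt recurrence
  u_1 = v_1
  u_i = v_i − Σ_{j<i} ((v_i · u_j) / (u_j · u_j)) · u_j.

Step by step this gives:
  u_1 = (2, -3, 2, 0)
  u_2 = (-33/17, -10/17, 18/17, -3)
  u_3 = (-43/22, -255/121, -146/121, 303/242)

Orthogonality check:
  u_2 · u_1 = 0 (should be 0)
  u_3 · u_1 = 0 (should be 0)
  u_3 · u_2 = 0 (should be 0)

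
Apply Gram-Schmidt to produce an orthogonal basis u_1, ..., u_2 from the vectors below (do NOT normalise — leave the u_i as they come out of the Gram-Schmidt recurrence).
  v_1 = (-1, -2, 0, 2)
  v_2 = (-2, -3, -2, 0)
Orthogonal basis:
  u_1 = (-1, -2, 0, 2)
  u_2 = (-10/9, -11/9, -2, -16/9)

Apply the Gram-Schmidt recurrence
  u_1 = v_1
  u_i = v_i − Σ_{j<i} ((v_i · u_j) / (u_j · u_j)) · u_j.

Step by step this gives:
  u_1 = (-1, -2, 0, 2)
  u_2 = (-10/9, -11/9, -2, -16/9)

Orthogonality check:
  u_2 · u_1 = 0 (should be 0)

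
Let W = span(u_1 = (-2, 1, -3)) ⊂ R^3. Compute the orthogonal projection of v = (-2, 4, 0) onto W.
proj_W(v) = (-8/7, 4/7, -12/7)

Set up U = [u_1 | ... | u_1] ∈ R^(3×1). The projector onto W = col(U) is P = U (U^T U)^(-1) U^T.
Compute U^T U =
  [14],
and U^T v = (8).
Solve U^T U · c = U^T v for the coefficients: c = (4/7). The projection is proj_W(v) = U c.
Check: (v - proj_W(v)) · u_1 = 0  (should be 0).
Result: proj_W(v) = (-8/7, 4/7, -12/7).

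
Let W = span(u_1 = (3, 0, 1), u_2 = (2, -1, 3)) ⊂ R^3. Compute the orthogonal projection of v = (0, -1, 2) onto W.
proj_W(v) = (-1/59, -52/59, 121/59)

Set up U = [u_1 | ... | u_2] ∈ R^(3×2). The projector onto W = col(U) is P = U (U^T U)^(-1) U^T.
Compute U^T U =
  [10, 9]
  [9, 14],
and U^T v = (2, 7).
Solve U^T U · c = U^T v for the coefficients: c = (-35/59, 52/59). The projection is proj_W(v) = U c.
Check: (v - proj_W(v)) · u_1 = 0  (should be 0).
Check: (v - proj_W(v)) · u_2 = 0  (should be 0).
Result: proj_W(v) = (-1/59, -52/59, 121/59).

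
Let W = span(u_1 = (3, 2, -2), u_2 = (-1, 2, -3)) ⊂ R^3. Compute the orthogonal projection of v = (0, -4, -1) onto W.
proj_W(v) = (-104/189, -184/189, 227/189)

Set up U = [u_1 | ... | u_2] ∈ R^(3×2). The projector onto W = col(U) is P = U (U^T U)^(-1) U^T.
Compute U^T U =
  [17, 7]
  [7, 14],
and U^T v = (-6, -5).
Solve U^T U · c = U^T v for the coefficients: c = (-7/27, -43/189). The projection is proj_W(v) = U c.
Check: (v - proj_W(v)) · u_1 = 0  (should be 0).
Check: (v - proj_W(v)) · u_2 = 0  (should be 0).
Result: proj_W(v) = (-104/189, -184/189, 227/189).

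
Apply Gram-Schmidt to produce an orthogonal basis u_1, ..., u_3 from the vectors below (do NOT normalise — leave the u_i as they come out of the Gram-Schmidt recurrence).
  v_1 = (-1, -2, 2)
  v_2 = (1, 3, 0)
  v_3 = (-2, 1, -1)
Orthogonal basis:
  u_1 = (-1, -2, 2)
  u_2 = (2/9, 13/9, 14/9)
  u_3 = (-90/41, 30/41, -15/41)

Apply the Gram-Schmidt recurrence
  u_1 = v_1
  u_i = v_i − Σ_{j<i} ((v_i · u_j) / (u_j · u_j)) · u_j.

Step by step this gives:
  u_1 = (-1, -2, 2)
  u_2 = (2/9, 13/9, 14/9)
  u_3 = (-90/41, 30/41, -15/41)

Orthogonality check:
  u_2 · u_1 = 0 (should be 0)
  u_3 · u_1 = 0 (should be 0)
  u_3 · u_2 = 0 (should be 0)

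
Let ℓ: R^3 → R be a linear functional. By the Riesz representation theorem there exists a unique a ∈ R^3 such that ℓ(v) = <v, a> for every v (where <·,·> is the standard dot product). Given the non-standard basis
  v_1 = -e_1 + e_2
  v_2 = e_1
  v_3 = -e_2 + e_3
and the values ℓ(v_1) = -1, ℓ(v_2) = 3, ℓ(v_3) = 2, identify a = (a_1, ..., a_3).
a = (3, 2, 4)

Write a = (a_1, ..., a_3) in the standard basis. For each basis vector v_i, ℓ(v_i) = <v_i, a> is a linear equation in the a_j's. Collect the n equations into a matrix system V a = ℓ, where row i of V is v_i (expressed in the standard basis). Since V is invertible (lower-triangular with 1s on the diagonal, up to permutation), solve by back-substitution:
  V =
[[-1, 1, 0],
 [1, 0, 0],
 [0, -1, 1]]
  V a = (-1, 3, 2)
Solving gives a = (3, 2, 4).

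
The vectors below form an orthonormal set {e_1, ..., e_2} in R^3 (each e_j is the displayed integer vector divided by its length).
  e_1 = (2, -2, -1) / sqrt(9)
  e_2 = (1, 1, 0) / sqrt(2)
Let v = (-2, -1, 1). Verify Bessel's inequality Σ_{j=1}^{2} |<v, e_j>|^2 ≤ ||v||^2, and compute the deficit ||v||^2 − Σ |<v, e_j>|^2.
Σ |<v, e_j>|^2 = 11/2; ||v||^2 = 6; deficit = 1/2

Write each e_j = u_j / sqrt(<u_j, u_j>) where u_j is the displayed integer vector. Then <v, e_j> = <v, u_j> / sqrt(<u_j, u_j>), so |<v, e_j>|^2 = <v, u_j>^2 / <u_j, u_j>.
Coefficients: <v, e_1> = -3/sqrt(9), <v, e_2> = -3/sqrt(2).
Square and sum: Σ |<v, e_j>|^2 = 11/2.
Compute ||v||^2 = v·v = 6.
Deficit = 6 − 11/2 = 1/2 ≥ 0, confirming Bessel's inequality. (The deficit equals ||v − Σ <v,e_j> e_j||^2, the squared distance from v to span{e_j}.)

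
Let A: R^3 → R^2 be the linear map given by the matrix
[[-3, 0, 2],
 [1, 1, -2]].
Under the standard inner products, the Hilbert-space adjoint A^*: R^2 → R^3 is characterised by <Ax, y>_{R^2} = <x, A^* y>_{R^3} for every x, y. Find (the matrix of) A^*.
A^* = A^T =
[[-3, 1],
 [0, 1],
 [2, -2]]

For real matrices with standard dot products, the defining identity <Ax, y> = <x, A^* y> gives (Ax)^T y = x^T (A^*) y, i.e. x^T A^T y = x^T (A^*) y. Since this holds for all x, y, we must have A^* = A^T. Therefore
A^* =
[[-3, 1],
 [0, 1],
 [2, -2]].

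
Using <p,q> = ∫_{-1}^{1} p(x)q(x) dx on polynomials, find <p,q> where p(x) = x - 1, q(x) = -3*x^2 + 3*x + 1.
<p,q> = 2

Expand the product: p(x)·q(x) = -3*x^3 + 6*x^2 - 2*x - 1.
∫_{-1}^{1} of each monomial x^k gives [2/(k+1) if k even, 0 if k odd]. Integrating term-by-term (or equivalently evaluating the antiderivative F(x) = -3*x^4/4 + 2*x^3 - x^2 - x at the endpoints):
  F(1) − F(−1) = -3/4 − (-11/4) = 2.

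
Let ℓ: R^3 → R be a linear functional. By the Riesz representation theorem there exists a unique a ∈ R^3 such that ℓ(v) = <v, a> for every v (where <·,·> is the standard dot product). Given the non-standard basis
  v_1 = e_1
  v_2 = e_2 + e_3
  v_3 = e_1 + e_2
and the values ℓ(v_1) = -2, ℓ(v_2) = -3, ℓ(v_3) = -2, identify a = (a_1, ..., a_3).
a = (-2, 0, -3)

Write a = (a_1, ..., a_3) in the standard basis. For each basis vector v_i, ℓ(v_i) = <v_i, a> is a linear equation in the a_j's. Collect the n equations into a matrix system V a = ℓ, where row i of V is v_i (expressed in the standard basis). Since V is invertible (lower-triangular with 1s on the diagonal, up to permutation), solve by back-substitution:
  V =
[[1, 0, 0],
 [0, 1, 1],
 [1, 1, 0]]
  V a = (-2, -3, -2)
Solving gives a = (-2, 0, -3).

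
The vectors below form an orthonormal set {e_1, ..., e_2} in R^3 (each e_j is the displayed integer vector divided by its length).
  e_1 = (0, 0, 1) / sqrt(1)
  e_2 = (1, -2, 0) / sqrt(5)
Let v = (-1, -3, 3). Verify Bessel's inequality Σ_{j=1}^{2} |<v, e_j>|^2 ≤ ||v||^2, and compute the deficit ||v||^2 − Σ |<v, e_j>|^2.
Σ |<v, e_j>|^2 = 14; ||v||^2 = 19; deficit = 5

Write each e_j = u_j / sqrt(<u_j, u_j>) where u_j is the displayed integer vector. Then <v, e_j> = <v, u_j> / sqrt(<u_j, u_j>), so |<v, e_j>|^2 = <v, u_j>^2 / <u_j, u_j>.
Coefficients: <v, e_1> = 3/sqrt(1), <v, e_2> = 5/sqrt(5).
Square and sum: Σ |<v, e_j>|^2 = 14.
Compute ||v||^2 = v·v = 19.
Deficit = 19 − 14 = 5 ≥ 0, confirming Bessel's inequality. (The deficit equals ||v − Σ <v,e_j> e_j||^2, the squared distance from v to span{e_j}.)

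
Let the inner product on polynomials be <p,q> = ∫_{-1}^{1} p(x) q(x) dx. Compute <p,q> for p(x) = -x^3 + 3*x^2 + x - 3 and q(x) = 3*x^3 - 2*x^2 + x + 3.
<p,q> = -1028/105

Expand the product: p(x)·q(x) = -3*x^6 + 11*x^5 - 4*x^4 - 11*x^3 + 16*x^2 - 9.
∫_{-1}^{1} of each monomial x^k gives [2/(k+1) if k even, 0 if k odd]. Integrating term-by-term (or equivalently evaluating the antiderivative F(x) = -3*x^7/7 + 11*x^6/6 - 4*x^5/5 - 11*x^4/4 + 16*x^3/3 - 9*x at the endpoints):
  F(1) − F(−1) = -2441/420 − (557/140) = -1028/105.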